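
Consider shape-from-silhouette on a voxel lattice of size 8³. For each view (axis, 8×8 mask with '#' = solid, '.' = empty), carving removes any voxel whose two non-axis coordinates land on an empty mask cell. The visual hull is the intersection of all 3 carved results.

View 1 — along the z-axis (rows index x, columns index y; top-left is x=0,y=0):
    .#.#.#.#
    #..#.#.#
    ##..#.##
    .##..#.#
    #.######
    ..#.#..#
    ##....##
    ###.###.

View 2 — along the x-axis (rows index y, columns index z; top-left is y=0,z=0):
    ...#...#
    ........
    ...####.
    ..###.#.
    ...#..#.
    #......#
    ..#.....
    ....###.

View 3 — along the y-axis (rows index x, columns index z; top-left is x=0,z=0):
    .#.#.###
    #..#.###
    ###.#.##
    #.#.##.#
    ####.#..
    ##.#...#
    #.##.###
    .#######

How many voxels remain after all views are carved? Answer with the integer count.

before carving: 512 voxels (8×8×8)
after view 1 [z-axis, 37 of 64 cells solid] → remaining = 296
after view 2 [x-axis, 18 of 64 cells solid] → remaining = 81
after view 3 [y-axis, 43 of 64 cells solid] → remaining = 50

|visual hull| = 50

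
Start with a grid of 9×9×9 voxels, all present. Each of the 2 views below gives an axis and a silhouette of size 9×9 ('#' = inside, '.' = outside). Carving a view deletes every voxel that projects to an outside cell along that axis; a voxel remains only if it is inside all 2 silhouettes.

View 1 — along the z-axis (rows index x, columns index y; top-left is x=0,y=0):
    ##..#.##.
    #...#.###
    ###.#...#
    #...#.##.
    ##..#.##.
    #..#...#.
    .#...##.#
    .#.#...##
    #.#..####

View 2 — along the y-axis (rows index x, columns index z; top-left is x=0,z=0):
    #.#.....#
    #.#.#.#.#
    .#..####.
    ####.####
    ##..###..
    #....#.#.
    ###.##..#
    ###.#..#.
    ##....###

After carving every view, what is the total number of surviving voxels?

voxel count = 205

full grid |V| = 729
V1 z: intersect with XY mask (41 set) -- 369 left
V2 y: intersect with XZ mask (45 set) -- 205 left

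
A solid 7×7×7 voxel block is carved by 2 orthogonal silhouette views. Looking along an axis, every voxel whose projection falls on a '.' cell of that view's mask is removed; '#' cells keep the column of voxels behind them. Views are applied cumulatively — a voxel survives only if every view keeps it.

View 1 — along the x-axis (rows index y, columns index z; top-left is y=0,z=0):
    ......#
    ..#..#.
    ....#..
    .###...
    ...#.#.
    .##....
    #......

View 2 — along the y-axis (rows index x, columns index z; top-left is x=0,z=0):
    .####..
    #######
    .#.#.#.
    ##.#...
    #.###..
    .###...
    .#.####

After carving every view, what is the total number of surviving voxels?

voxel count = 53

before carving: 343 voxels (7×7×7)
  1. axis=0 (YZ plane), |mask|=12  ⇒  voxels=84
  2. axis=1 (XZ plane), |mask|=29  ⇒  voxels=53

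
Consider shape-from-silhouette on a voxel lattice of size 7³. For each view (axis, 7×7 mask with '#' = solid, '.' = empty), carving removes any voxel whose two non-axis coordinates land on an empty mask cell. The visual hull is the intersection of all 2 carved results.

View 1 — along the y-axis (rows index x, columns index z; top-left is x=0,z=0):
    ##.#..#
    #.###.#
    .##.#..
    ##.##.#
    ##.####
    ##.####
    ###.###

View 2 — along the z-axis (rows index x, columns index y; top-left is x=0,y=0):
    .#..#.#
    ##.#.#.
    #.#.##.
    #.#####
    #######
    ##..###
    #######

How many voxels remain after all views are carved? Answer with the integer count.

before carving: 343 voxels (7×7×7)
after view 1 [y-axis, 35 of 49 cells solid] → remaining = 245
after view 2 [z-axis, 36 of 49 cells solid] → remaining = 188

remaining voxels: 188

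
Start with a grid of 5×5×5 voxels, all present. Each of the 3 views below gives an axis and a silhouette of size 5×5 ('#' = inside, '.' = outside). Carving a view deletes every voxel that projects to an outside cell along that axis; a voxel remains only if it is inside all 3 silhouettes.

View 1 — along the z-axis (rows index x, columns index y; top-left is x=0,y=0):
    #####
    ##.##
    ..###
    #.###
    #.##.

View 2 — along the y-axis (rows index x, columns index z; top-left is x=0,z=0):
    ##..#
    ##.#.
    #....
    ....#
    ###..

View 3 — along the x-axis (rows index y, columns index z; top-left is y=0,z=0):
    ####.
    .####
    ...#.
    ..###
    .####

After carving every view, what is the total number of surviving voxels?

voxel count = 21

initial block: 5^3 = 125
  1. axis=2 (XY plane), |mask|=19  ⇒  voxels=95
  2. axis=1 (XZ plane), |mask|=11  ⇒  voxels=43
  3. axis=0 (YZ plane), |mask|=16  ⇒  voxels=21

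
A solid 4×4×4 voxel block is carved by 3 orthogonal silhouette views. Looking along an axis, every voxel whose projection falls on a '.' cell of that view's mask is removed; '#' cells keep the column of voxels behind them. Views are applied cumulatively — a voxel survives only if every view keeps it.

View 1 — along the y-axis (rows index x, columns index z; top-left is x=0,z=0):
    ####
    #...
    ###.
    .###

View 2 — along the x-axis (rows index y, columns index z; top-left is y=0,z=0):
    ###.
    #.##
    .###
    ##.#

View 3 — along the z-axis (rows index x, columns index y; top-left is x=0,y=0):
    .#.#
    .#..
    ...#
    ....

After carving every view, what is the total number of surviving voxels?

full grid |V| = 64
[1] y-view keeps 11 columns → grid now 44
[2] x-view keeps 12 columns → grid now 33
[3] z-view keeps 4 columns → grid now 9

remaining voxels: 9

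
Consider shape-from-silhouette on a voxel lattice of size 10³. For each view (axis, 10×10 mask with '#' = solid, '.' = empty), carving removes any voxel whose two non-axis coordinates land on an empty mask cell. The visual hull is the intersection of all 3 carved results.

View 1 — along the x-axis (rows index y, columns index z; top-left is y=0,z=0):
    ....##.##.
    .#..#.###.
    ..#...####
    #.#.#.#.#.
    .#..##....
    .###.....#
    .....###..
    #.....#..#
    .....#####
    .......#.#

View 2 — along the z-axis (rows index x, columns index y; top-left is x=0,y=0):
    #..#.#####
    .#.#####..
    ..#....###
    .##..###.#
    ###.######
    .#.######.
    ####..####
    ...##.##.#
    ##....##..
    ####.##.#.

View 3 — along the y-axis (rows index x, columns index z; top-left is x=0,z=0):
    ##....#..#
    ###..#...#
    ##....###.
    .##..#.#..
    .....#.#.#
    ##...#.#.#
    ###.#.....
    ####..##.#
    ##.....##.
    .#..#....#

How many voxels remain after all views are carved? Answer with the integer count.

initial block: 10^3 = 1000
V1 x: intersect with YZ mask (39 set) -- 390 left
V2 z: intersect with XY mask (63 set) -- 242 left
V3 y: intersect with XZ mask (44 set) -- 103 left

|visual hull| = 103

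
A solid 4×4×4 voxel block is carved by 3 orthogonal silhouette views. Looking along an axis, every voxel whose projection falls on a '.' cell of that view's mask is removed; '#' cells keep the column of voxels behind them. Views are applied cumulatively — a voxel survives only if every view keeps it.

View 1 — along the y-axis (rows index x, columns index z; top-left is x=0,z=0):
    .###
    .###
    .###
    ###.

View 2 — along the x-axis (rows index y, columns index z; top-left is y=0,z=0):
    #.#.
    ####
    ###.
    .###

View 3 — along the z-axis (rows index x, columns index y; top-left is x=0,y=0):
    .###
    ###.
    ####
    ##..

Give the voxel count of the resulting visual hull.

initial block: 4^3 = 64
  1. axis=1 (XZ plane), |mask|=12  ⇒  voxels=48
  2. axis=0 (YZ plane), |mask|=12  ⇒  voxels=37
  3. axis=2 (XY plane), |mask|=12  ⇒  voxels=28

voxel count = 28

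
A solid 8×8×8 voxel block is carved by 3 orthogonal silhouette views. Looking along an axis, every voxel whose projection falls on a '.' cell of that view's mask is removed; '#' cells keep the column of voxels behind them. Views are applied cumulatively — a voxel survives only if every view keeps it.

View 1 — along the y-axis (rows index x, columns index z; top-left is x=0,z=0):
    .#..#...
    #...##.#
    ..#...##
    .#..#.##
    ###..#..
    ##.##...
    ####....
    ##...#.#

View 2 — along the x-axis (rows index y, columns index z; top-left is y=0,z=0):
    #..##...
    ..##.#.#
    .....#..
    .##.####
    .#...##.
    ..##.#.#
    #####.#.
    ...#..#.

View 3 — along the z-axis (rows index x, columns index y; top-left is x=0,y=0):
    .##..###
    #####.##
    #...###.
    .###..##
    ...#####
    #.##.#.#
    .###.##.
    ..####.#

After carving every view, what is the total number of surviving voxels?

start: 8×8×8 = 512 voxels
carve view 1 (along y, XZ-mask fill 29/64): 232 voxels remain
carve view 2 (along x, YZ-mask fill 29/64): 97 voxels remain
carve view 3 (along z, XY-mask fill 41/64): 62 voxels remain

|visual hull| = 62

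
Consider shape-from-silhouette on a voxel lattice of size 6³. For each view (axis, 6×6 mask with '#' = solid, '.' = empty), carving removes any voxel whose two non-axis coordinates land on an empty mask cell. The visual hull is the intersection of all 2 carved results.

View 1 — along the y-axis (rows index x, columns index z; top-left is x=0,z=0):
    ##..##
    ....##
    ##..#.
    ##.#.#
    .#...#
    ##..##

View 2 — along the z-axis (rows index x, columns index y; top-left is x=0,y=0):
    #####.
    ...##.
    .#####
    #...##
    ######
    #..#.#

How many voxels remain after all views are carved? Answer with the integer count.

remaining voxels: 75

full grid |V| = 216
[1] y-view keeps 19 columns → grid now 114
[2] z-view keeps 24 columns → grid now 75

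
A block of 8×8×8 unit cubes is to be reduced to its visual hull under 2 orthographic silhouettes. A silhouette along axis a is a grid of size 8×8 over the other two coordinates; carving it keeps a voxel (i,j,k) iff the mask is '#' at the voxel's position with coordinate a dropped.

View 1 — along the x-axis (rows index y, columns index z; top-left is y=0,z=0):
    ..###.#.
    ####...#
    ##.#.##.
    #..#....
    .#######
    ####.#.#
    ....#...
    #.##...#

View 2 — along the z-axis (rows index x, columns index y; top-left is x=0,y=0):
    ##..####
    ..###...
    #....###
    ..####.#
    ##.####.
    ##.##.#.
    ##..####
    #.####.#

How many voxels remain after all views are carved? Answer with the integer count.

full grid |V| = 512
after view 1 [x-axis, 34 of 64 cells solid] → remaining = 272
after view 2 [z-axis, 41 of 64 cells solid] → remaining = 179

|visual hull| = 179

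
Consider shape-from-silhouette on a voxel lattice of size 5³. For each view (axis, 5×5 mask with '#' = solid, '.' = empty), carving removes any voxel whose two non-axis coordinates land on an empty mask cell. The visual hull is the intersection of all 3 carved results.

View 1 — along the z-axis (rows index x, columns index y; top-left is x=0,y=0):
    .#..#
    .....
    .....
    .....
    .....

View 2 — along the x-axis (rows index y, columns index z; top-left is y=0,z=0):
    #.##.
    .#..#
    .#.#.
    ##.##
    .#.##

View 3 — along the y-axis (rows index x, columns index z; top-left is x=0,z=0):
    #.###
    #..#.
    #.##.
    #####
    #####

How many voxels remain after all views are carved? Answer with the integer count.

start: 5×5×5 = 125 voxels
[1] z-view keeps 2 columns → grid now 10
[2] x-view keeps 14 columns → grid now 5
[3] y-view keeps 19 columns → grid now 3

|visual hull| = 3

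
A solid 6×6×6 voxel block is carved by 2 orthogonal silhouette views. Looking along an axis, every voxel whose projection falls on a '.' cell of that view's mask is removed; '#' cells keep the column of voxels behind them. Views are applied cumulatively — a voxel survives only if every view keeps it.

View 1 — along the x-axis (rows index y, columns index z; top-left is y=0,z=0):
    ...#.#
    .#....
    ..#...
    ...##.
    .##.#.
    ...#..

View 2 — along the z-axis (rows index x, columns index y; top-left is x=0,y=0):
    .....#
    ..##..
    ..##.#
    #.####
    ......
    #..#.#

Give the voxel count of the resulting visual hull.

voxel count = 22

start: 6×6×6 = 216 voxels
V1 x: intersect with YZ mask (10 set) -- 60 left
V2 z: intersect with XY mask (14 set) -- 22 left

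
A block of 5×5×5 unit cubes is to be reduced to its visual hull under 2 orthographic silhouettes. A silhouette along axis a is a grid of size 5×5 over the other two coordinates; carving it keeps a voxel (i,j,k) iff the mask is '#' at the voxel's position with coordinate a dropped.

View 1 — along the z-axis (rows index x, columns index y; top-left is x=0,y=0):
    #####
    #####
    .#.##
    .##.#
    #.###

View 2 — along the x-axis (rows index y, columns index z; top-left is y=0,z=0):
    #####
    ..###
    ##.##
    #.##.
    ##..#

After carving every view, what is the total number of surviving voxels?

|visual hull| = 70

before carving: 125 voxels (5×5×5)
V1 z: intersect with XY mask (20 set) -- 100 left
V2 x: intersect with YZ mask (18 set) -- 70 left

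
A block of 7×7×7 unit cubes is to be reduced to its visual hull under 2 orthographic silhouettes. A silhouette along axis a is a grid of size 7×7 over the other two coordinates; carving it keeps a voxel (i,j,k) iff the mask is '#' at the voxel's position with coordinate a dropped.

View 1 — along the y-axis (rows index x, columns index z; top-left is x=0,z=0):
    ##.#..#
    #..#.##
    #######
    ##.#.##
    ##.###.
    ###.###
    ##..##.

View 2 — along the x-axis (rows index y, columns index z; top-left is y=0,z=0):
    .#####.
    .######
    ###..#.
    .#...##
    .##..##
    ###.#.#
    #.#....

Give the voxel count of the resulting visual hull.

remaining voxels: 141

start: 7×7×7 = 343 voxels
carve view 1 (along y, XZ-mask fill 35/49): 245 voxels remain
carve view 2 (along x, YZ-mask fill 29/49): 141 voxels remain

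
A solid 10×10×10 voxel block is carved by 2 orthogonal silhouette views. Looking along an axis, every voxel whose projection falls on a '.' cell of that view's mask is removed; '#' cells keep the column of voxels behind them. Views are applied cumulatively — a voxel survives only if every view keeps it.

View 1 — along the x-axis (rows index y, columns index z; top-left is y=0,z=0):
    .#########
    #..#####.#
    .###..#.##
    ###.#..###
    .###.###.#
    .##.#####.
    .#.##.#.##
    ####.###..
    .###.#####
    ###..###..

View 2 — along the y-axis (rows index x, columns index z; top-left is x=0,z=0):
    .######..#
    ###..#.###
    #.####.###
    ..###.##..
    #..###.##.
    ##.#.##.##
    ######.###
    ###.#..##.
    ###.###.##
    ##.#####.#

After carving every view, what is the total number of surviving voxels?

initial block: 10^3 = 1000
carve view 1 (along x, YZ-mask fill 70/100): 700 voxels remain
carve view 2 (along y, XZ-mask fill 71/100): 488 voxels remain

remaining voxels: 488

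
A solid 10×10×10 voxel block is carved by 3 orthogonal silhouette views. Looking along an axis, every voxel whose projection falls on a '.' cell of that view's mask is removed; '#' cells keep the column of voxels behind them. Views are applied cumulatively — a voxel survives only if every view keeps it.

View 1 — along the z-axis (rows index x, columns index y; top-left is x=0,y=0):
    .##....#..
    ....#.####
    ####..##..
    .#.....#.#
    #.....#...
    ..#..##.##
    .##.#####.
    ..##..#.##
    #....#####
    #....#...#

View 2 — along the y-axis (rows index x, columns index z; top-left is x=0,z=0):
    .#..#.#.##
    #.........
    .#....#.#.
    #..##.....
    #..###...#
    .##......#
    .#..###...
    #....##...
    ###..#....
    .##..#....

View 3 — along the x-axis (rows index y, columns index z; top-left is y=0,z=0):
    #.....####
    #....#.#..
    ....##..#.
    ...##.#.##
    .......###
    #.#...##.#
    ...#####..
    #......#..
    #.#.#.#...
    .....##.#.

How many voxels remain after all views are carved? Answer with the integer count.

initial block: 10^3 = 1000
V1 z: intersect with XY mask (45 set) -- 450 left
V2 y: intersect with XZ mask (34 set) -- 148 left
V3 x: intersect with YZ mask (38 set) -- 47 left

voxel count = 47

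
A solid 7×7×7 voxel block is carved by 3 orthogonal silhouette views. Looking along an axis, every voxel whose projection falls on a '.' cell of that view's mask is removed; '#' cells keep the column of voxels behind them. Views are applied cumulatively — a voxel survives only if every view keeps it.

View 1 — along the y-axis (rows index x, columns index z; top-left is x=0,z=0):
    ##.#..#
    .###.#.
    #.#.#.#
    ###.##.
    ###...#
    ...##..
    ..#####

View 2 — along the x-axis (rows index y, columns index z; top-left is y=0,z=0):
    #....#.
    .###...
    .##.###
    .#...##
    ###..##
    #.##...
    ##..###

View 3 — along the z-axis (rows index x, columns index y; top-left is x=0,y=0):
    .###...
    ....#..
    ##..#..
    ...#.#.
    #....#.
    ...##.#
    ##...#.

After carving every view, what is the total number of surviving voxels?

initial block: 7^3 = 343
  1. axis=1 (XZ plane), |mask|=28  ⇒  voxels=196
  2. axis=0 (YZ plane), |mask|=26  ⇒  voxels=103
  3. axis=2 (XY plane), |mask|=17  ⇒  voxels=27

|visual hull| = 27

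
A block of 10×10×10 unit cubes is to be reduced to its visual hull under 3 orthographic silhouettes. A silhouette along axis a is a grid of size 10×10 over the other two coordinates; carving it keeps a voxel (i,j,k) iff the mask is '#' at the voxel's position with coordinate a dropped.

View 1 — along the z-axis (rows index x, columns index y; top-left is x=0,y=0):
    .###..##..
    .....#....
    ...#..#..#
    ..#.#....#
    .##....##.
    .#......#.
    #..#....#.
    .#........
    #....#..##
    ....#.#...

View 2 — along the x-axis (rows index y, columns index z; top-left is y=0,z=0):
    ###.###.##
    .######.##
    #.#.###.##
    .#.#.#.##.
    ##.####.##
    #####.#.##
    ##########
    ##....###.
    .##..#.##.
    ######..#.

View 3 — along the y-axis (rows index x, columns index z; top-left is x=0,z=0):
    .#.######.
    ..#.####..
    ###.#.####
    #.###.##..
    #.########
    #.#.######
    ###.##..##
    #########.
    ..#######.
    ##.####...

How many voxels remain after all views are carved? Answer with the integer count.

|visual hull| = 141

full grid |V| = 1000
after view 1 [z-axis, 28 of 100 cells solid] → remaining = 280
after view 2 [x-axis, 71 of 100 cells solid] → remaining = 197
after view 3 [y-axis, 72 of 100 cells solid] → remaining = 141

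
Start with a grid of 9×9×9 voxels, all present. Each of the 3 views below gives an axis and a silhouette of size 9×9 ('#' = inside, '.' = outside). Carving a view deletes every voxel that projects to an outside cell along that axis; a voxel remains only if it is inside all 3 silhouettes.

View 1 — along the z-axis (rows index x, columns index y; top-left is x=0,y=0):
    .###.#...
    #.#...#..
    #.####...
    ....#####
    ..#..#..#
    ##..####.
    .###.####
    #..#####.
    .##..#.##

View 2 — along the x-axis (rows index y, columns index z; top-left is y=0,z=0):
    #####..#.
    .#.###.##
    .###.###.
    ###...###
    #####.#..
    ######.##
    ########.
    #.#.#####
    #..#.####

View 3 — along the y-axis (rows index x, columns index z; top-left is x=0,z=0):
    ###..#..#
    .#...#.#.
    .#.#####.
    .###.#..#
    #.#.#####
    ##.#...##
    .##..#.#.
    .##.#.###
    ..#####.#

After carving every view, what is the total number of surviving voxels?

voxel count = 173

full grid |V| = 729
[1] z-view keeps 44 columns → grid now 396
[2] x-view keeps 59 columns → grid now 295
[3] y-view keeps 47 columns → grid now 173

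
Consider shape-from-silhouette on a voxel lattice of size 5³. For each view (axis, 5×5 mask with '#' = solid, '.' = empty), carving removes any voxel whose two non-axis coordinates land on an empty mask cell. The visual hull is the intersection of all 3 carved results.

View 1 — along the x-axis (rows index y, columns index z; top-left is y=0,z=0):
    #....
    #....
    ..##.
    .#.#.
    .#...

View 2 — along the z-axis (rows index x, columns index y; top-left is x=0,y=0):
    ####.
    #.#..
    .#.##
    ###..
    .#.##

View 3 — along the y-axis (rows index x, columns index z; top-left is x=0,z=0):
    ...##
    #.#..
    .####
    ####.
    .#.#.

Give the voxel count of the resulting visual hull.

before carving: 125 voxels (5×5×5)
step 1: project along x, AND mask (7/25) → |grid| = 35
step 2: project along z, AND mask (15/25) → |grid| = 21
step 3: project along y, AND mask (14/25) → |grid| = 14

|visual hull| = 14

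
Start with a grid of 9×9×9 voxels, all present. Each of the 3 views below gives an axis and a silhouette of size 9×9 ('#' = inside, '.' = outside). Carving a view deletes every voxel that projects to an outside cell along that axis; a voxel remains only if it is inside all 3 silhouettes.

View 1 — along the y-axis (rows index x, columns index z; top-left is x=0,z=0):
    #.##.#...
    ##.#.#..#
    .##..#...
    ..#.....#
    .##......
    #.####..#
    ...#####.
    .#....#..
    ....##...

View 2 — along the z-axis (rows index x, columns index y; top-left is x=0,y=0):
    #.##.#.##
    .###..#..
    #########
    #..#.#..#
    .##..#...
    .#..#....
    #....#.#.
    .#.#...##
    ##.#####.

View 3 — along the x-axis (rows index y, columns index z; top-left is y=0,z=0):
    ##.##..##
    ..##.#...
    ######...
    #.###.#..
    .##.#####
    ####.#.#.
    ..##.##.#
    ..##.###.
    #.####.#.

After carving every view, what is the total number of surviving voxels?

|visual hull| = 86

initial block: 9^3 = 729
carve view 1 (along y, XZ-mask fill 31/81): 279 voxels remain
carve view 2 (along z, XY-mask fill 42/81): 134 voxels remain
carve view 3 (along x, YZ-mask fill 49/81): 86 voxels remain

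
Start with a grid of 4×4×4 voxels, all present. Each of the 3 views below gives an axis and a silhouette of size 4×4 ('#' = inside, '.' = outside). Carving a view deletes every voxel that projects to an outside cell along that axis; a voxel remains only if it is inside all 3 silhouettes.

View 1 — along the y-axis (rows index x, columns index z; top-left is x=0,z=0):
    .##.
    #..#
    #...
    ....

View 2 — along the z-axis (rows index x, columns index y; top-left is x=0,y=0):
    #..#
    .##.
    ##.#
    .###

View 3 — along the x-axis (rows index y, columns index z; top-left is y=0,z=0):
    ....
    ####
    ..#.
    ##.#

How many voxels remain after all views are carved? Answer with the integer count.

full grid |V| = 64
after view 1 [y-axis, 5 of 16 cells solid] → remaining = 20
after view 2 [z-axis, 10 of 16 cells solid] → remaining = 11
after view 3 [x-axis, 8 of 16 cells solid] → remaining = 5

remaining voxels: 5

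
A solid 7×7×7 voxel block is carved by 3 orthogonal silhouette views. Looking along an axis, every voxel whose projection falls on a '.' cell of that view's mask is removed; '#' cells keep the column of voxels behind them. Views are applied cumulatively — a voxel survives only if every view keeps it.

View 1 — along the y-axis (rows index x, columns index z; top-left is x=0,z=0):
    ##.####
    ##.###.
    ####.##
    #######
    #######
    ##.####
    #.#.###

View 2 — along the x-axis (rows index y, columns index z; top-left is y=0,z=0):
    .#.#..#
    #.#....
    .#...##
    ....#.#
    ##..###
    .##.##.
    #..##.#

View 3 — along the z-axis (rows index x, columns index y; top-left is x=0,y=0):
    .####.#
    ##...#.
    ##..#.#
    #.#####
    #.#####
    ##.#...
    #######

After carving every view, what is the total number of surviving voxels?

before carving: 343 voxels (7×7×7)
after view 1 [y-axis, 42 of 49 cells solid] → remaining = 294
after view 2 [x-axis, 23 of 49 cells solid] → remaining = 140
after view 3 [z-axis, 34 of 49 cells solid] → remaining = 98

98 voxels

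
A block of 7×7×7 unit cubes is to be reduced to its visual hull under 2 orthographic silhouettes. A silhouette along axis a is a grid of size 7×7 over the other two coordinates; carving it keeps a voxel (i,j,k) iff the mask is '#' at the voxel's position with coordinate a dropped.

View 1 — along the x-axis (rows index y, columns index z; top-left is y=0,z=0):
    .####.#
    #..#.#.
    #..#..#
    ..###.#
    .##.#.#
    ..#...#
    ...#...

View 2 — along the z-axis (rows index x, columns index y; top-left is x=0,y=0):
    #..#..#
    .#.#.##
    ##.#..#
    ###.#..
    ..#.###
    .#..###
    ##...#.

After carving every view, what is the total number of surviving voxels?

remaining voxels: 78

full grid |V| = 343
  1. axis=0 (YZ plane), |mask|=22  ⇒  voxels=154
  2. axis=2 (XY plane), |mask|=26  ⇒  voxels=78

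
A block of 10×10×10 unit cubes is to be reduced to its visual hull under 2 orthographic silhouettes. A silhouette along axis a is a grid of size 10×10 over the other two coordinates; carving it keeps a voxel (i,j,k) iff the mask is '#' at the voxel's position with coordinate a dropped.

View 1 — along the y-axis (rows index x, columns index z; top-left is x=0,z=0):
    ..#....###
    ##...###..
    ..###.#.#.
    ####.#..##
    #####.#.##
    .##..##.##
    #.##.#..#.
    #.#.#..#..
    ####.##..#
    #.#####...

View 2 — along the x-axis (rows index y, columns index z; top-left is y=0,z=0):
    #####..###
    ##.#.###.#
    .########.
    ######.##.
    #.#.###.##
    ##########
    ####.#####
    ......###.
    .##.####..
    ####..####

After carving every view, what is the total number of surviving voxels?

422 voxels

initial block: 10^3 = 1000
[1] y-view keeps 57 columns → grid now 570
[2] x-view keeps 74 columns → grid now 422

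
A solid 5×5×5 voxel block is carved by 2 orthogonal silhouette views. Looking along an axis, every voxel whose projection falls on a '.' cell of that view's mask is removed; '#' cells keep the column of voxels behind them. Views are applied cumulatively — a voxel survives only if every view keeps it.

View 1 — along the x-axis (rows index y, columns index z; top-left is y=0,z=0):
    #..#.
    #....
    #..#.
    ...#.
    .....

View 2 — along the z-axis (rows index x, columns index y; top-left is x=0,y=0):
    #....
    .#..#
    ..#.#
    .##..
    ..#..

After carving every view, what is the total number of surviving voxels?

remaining voxels: 10

full grid |V| = 125
V1 x: intersect with YZ mask (6 set) -- 30 left
V2 z: intersect with XY mask (8 set) -- 10 left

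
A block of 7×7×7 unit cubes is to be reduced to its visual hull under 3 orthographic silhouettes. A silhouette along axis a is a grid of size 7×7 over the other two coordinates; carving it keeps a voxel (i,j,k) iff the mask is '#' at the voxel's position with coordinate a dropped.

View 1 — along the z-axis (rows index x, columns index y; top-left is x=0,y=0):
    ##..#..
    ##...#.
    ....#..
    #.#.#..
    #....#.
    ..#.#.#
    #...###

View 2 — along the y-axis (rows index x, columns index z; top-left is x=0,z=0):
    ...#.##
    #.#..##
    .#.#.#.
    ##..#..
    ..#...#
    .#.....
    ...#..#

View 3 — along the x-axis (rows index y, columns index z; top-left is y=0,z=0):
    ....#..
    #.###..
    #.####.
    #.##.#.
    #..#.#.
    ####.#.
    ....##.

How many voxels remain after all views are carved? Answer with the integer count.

|visual hull| = 17

start: 7×7×7 = 343 voxels
carve view 1 (along z, XY-mask fill 19/49): 133 voxels remain
carve view 2 (along y, XZ-mask fill 18/49): 48 voxels remain
carve view 3 (along x, YZ-mask fill 24/49): 17 voxels remain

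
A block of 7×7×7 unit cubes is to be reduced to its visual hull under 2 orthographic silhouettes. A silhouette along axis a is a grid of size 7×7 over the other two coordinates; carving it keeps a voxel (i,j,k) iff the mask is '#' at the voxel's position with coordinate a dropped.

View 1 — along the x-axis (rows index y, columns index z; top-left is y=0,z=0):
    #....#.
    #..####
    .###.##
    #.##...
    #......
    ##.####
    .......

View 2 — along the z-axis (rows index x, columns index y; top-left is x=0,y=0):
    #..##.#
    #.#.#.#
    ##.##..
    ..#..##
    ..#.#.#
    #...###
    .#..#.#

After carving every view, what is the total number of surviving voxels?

full grid |V| = 343
  1. axis=0 (YZ plane), |mask|=22  ⇒  voxels=154
  2. axis=2 (XY plane), |mask|=25  ⇒  voxels=57

|visual hull| = 57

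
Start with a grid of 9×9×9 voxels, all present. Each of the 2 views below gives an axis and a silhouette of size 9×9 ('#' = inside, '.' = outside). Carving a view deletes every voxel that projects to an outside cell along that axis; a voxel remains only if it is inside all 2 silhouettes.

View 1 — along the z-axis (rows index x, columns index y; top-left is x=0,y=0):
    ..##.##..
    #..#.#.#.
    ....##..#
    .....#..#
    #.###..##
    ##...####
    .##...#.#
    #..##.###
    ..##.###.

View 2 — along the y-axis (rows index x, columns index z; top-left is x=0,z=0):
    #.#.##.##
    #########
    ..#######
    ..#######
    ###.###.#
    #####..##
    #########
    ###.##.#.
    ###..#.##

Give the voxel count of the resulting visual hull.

|visual hull| = 281

initial block: 9^3 = 729
after view 1 [z-axis, 40 of 81 cells solid] → remaining = 360
after view 2 [y-axis, 64 of 81 cells solid] → remaining = 281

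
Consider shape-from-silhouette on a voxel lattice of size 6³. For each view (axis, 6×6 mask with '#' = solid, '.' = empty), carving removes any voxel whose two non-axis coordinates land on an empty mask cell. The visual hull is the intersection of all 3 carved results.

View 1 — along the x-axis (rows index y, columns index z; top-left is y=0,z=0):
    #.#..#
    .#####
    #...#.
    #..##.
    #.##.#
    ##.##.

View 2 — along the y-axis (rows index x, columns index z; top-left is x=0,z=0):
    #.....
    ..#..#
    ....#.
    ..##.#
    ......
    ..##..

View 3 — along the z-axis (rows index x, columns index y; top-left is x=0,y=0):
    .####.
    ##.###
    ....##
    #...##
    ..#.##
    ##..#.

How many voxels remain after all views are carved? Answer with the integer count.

full grid |V| = 216
after view 1 [x-axis, 21 of 36 cells solid] → remaining = 126
after view 2 [y-axis, 9 of 36 cells solid] → remaining = 32
after view 3 [z-axis, 20 of 36 cells solid] → remaining = 21

voxel count = 21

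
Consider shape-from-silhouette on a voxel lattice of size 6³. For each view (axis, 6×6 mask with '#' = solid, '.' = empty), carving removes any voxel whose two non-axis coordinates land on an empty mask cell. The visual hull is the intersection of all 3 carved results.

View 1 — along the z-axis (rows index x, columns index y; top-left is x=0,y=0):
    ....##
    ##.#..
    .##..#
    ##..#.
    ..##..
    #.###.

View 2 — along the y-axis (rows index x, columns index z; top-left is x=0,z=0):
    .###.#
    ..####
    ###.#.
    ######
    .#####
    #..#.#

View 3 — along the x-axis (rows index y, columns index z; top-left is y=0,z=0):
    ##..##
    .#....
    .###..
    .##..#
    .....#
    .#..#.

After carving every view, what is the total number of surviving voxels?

voxel count = 28

full grid |V| = 216
step 1: project along z, AND mask (17/36) → |grid| = 102
step 2: project along y, AND mask (26/36) → |grid| = 72
step 3: project along x, AND mask (14/36) → |grid| = 28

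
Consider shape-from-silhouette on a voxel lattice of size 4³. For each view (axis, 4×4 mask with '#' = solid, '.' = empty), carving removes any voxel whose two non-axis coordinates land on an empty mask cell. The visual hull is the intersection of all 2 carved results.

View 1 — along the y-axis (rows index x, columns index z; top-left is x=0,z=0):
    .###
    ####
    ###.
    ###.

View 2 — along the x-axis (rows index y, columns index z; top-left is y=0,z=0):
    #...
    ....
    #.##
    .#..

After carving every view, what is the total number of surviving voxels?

remaining voxels: 16

before carving: 64 voxels (4×4×4)
carve view 1 (along y, XZ-mask fill 13/16): 52 voxels remain
carve view 2 (along x, YZ-mask fill 5/16): 16 voxels remain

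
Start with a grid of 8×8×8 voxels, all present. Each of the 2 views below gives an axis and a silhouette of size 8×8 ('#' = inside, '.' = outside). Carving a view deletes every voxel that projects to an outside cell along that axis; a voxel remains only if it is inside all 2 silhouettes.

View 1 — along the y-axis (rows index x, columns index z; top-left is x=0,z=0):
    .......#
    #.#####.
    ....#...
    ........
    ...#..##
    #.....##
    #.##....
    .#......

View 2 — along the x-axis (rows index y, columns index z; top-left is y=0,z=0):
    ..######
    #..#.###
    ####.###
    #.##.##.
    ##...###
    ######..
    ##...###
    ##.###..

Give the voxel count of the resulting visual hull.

|visual hull| = 99

full grid |V| = 512
carve view 1 (along y, XZ-mask fill 18/64): 144 voxels remain
carve view 2 (along x, YZ-mask fill 44/64): 99 voxels remain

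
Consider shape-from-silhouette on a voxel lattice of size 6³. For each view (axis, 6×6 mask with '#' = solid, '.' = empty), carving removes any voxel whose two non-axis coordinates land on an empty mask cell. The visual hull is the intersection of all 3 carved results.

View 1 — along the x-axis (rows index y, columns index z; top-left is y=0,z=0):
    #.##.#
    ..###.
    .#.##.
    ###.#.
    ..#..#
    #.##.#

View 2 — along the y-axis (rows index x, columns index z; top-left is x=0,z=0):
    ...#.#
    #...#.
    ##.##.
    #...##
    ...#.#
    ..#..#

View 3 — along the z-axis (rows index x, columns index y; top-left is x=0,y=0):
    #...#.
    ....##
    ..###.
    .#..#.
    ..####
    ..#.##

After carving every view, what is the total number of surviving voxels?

full grid |V| = 216
after view 1 [x-axis, 20 of 36 cells solid] → remaining = 120
after view 2 [y-axis, 15 of 36 cells solid] → remaining = 49
after view 3 [z-axis, 16 of 36 cells solid] → remaining = 20

voxel count = 20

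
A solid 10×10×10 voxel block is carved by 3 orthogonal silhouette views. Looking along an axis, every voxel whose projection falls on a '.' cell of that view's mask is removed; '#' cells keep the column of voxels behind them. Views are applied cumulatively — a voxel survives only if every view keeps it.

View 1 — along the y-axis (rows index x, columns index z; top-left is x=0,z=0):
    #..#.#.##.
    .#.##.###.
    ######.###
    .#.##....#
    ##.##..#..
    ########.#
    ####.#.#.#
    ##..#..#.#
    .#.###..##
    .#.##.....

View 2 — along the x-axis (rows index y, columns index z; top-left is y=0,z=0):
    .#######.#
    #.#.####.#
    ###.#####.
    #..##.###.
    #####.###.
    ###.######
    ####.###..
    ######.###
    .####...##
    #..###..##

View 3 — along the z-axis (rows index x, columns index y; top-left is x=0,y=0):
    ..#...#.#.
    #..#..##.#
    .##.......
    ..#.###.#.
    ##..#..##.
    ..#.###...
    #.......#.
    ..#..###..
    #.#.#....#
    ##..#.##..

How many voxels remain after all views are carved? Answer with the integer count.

full grid |V| = 1000
  1. axis=1 (XZ plane), |mask|=59  ⇒  voxels=590
  2. axis=0 (YZ plane), |mask|=74  ⇒  voxels=439
  3. axis=2 (XY plane), |mask|=39  ⇒  voxels=165

165 voxels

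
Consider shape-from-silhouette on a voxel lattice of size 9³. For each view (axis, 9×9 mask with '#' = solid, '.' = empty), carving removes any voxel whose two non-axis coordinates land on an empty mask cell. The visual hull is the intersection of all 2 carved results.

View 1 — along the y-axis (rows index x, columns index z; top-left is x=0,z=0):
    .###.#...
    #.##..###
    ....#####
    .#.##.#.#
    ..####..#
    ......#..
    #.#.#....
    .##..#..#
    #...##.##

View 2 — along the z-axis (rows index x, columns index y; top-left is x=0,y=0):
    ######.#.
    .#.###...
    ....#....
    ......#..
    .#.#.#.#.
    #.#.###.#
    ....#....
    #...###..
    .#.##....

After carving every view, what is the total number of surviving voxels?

full grid |V| = 729
V1 y: intersect with XZ mask (38 set) -- 342 left
V2 z: intersect with XY mask (31 set) -- 122 left

|visual hull| = 122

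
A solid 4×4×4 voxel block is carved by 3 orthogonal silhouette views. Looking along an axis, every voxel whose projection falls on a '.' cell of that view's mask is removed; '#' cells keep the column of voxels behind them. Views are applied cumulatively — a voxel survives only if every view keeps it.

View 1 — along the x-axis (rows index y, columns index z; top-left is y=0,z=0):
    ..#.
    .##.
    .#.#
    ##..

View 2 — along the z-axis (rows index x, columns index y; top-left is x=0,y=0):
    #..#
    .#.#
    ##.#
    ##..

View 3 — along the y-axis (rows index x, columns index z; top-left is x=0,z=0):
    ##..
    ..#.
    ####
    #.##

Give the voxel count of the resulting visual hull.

remaining voxels: 10

initial block: 4^3 = 64
  1. axis=0 (YZ plane), |mask|=7  ⇒  voxels=28
  2. axis=2 (XY plane), |mask|=9  ⇒  voxels=15
  3. axis=1 (XZ plane), |mask|=10  ⇒  voxels=10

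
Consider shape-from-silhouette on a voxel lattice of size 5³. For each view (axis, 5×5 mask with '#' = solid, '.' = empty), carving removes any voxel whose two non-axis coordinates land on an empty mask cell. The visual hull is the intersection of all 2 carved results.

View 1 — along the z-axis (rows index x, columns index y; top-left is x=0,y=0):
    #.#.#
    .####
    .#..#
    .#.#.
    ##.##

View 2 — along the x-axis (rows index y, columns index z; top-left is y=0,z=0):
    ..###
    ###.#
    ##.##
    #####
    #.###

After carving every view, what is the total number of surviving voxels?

initial block: 5^3 = 125
after view 1 [z-axis, 15 of 25 cells solid] → remaining = 75
after view 2 [x-axis, 20 of 25 cells solid] → remaining = 61

|visual hull| = 61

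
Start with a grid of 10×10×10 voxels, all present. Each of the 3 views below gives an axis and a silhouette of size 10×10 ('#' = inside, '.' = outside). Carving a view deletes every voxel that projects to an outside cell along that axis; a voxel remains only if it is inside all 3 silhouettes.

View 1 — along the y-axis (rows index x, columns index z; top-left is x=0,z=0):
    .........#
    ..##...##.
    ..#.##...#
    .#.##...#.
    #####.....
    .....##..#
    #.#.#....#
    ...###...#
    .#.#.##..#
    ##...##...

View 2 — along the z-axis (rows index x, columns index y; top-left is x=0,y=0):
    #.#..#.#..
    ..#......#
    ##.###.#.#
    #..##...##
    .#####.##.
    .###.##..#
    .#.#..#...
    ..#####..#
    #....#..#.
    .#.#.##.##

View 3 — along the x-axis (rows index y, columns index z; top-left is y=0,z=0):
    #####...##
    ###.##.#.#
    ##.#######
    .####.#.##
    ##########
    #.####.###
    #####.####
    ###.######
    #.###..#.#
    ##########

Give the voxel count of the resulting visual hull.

voxel count = 154

full grid |V| = 1000
V1 y: intersect with XZ mask (38 set) -- 380 left
V2 z: intersect with XY mask (49 set) -- 188 left
V3 x: intersect with YZ mask (82 set) -- 154 left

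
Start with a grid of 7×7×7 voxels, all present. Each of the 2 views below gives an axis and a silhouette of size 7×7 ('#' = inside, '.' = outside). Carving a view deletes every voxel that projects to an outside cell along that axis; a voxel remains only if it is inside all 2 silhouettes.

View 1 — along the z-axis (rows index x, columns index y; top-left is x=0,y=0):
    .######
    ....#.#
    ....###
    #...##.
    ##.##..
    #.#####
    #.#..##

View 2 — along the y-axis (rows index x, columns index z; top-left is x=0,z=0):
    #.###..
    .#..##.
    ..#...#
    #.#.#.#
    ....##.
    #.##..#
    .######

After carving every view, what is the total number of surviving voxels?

voxel count = 104

initial block: 7^3 = 343
[1] z-view keeps 28 columns → grid now 196
[2] y-view keeps 25 columns → grid now 104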